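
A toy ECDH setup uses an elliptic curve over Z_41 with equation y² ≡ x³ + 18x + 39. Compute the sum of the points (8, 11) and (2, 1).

(8, 11) + (2, 1). λ = (1 - 11)/(2 - 8) ≡ 31/35 mod 41. 35⁻¹ ≡ 34 (mod 41), so λ ≡ 29.
  x = λ² - 8 - 2 = 841 - 10 ≡ 11; y = λ·(8 - 11) - 11 ≡ 25. → (11, 25)

(11, 25)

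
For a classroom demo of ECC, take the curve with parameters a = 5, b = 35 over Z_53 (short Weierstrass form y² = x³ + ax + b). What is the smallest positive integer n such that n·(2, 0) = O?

2

2P: (2, 0) + (2, 0): same x and y₁ ≡ -y₂, so the sum is O.
2P = O, so the order is 2.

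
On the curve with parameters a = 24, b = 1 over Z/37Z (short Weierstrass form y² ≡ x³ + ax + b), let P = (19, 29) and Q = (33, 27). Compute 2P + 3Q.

(18, 30)

First 2P:
Repeated addition: build up to 2P.
2P: tangent at (19, 29): λ = (3·19² + 24)/(2·29) ≡ 34/21. 21⁻¹ ≡ 30 (mod 37), so λ ≡ 34·30 ≡ 21.
  x = λ² - 19 - 19 = 441 - 38 ≡ 33; y = λ·(19 - 33) - 29 ≡ 10. → (33, 10)
2P = (33, 10).
Next 3Q:
Repeated addition: build up to 3Q.
2Q: tangent at (33, 27): λ = (3·33² + 24)/(2·27) ≡ 35/17. 17⁻¹ ≡ 24 (mod 37), so λ ≡ 35·24 ≡ 26.
  x = λ² - 33 - 33 = 676 - 66 ≡ 18; y = λ·(33 - 18) - 27 ≡ 30. → (18, 30)
3Q: (18, 30) + (33, 27). λ = (27 - 30)/(33 - 18) ≡ 34/15 mod 37. 15⁻¹ ≡ 5 (mod 37) since 15·5 = 75 ≡ 1, so λ ≡ 22.
  x = λ² - 18 - 33 = 484 - 51 ≡ 26; y = λ·(18 - 26) - 30 ≡ 16. → (26, 16)
3Q = (26, 16).
Finally 2P + 3Q:
(33, 10) + (26, 16). λ = (16 - 10)/(26 - 33) ≡ 6/30 mod 37. 30⁻¹ ≡ 21 (mod 37) since 30·21 = 630 ≡ 1, so λ ≡ 15.
  x = λ² - 33 - 26 = 225 - 59 ≡ 18; y = λ·(33 - 18) - 10 ≡ 30. → (18, 30)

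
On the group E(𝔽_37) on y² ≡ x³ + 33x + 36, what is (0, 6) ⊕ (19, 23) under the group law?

(0, 6) + (19, 23). λ = (23 - 6)/(19 - 0) ≡ 17/19 mod 37. 19⁻¹ ≡ 2 (mod 37) since 19·2 = 38 ≡ 1, so λ ≡ 34.
  x = λ² - 0 - 19 = 1156 - 19 ≡ 27; y = λ·(0 - 27) - 6 ≡ 1. → (27, 1)

(27, 1)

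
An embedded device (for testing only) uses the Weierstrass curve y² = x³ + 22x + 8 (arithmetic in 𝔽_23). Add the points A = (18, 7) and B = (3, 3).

(8, 11)

(18, 7) + (3, 3). λ = (3 - 7)/(3 - 18) ≡ 19/8 mod 23. 8⁻¹ ≡ 3 (mod 23), so λ ≡ 11.
  x = λ² - 18 - 3 = 121 - 21 ≡ 8; y = λ·(18 - 8) - 7 ≡ 11. → (8, 11)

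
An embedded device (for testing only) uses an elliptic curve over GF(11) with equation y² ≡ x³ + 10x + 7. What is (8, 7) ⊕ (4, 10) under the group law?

(3, 3)

(8, 7) + (4, 10). λ = (10 - 7)/(4 - 8) ≡ 3/7 mod 11. 7⁻¹ ≡ 8 (mod 11), so λ ≡ 2.
  x = λ² - 8 - 4 = 4 - 12 ≡ 3; y = λ·(8 - 3) - 7 ≡ 3. → (3, 3)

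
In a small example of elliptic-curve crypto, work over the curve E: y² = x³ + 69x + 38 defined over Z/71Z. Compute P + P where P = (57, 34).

tangent at (57, 34): λ = (3·57² + 69)/(2·34) ≡ 18/68. 68⁻¹ ≡ 47 (mod 71), so λ ≡ 18·47 ≡ 65.
  x = λ² - 57 - 57 = 4225 - 114 ≡ 64; y = λ·(57 - 64) - 34 ≡ 8. → (64, 8)

(64, 8)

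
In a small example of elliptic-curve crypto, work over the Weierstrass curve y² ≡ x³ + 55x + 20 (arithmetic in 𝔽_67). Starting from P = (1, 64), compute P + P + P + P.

Repeated addition: build up to 4P.
2P: tangent at (1, 64): λ = (3·1² + 55)/(2·64) ≡ 58/61. 61⁻¹ ≡ 11 (mod 67) since 61·11 = 671 ≡ 1, so λ ≡ 58·11 ≡ 35.
  x = λ² - 1 - 1 = 1225 - 2 ≡ 17; y = λ·(1 - 17) - 64 ≡ 46. → (17, 46)
3P: (17, 46) + (1, 64). λ = (64 - 46)/(1 - 17) ≡ 18/51 mod 67. 51⁻¹ ≡ 46 (mod 67) since 51·46 = 2346 ≡ 1, so λ ≡ 24.
  x = λ² - 17 - 1 = 576 - 18 ≡ 22; y = λ·(17 - 22) - 46 ≡ 35. → (22, 35)
4P: (22, 35) + (1, 64). λ = (64 - 35)/(1 - 22) ≡ 29/46 mod 67. 46⁻¹ ≡ 51 (mod 67), so λ ≡ 5.
  x = λ² - 22 - 1 = 25 - 23 ≡ 2; y = λ·(22 - 2) - 35 ≡ 65. → (2, 65)

(2, 65)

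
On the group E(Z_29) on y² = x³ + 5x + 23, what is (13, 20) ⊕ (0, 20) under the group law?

(16, 9)

(13, 20) + (0, 20). λ = (20 - 20)/(0 - 13) ≡ 0/16 mod 29. 16⁻¹ ≡ 20 (mod 29), so λ ≡ 0.
  x = λ² - 13 - 0 = 0 - 13 ≡ 16; y = λ·(13 - 16) - 20 ≡ 9. → (16, 9)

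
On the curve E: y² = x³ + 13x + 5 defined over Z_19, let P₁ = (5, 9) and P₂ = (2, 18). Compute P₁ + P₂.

(2, 1)

(5, 9) + (2, 18). λ = (18 - 9)/(2 - 5) ≡ 9/16 mod 19. 16⁻¹ ≡ 6 (mod 19) since 16·6 = 96 ≡ 1, so λ ≡ 16.
  x = λ² - 5 - 2 = 256 - 7 ≡ 2; y = λ·(5 - 2) - 9 ≡ 1. → (2, 1)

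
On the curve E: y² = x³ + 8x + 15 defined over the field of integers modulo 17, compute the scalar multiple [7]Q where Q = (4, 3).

(3, 7)

Double-and-add on 7 = (111)₂. Start with Q = (4, 3) for the leading 1-bit.
double: tangent at (4, 3): λ = (3·4² + 8)/(2·3) ≡ 5/6. 6⁻¹ ≡ 3 (mod 17), so λ ≡ 5·3 ≡ 15.
  x = λ² - 4 - 4 = 225 - 8 ≡ 13; y = λ·(4 - 13) - 3 ≡ 15. → (13, 15)
add Q: (13, 15) + (4, 3). λ = (3 - 15)/(4 - 13) ≡ 5/8 mod 17. 8⁻¹ ≡ 15 (mod 17), so λ ≡ 7.
  x = λ² - 13 - 4 = 49 - 17 ≡ 15; y = λ·(13 - 15) - 15 ≡ 5. → (15, 5)
double: tangent at (15, 5): λ = (3·15² + 8)/(2·5) ≡ 3/10. 10⁻¹ ≡ 12 (mod 17) since 10·12 = 120 ≡ 1, so λ ≡ 3·12 ≡ 2.
  x = λ² - 15 - 15 = 4 - 30 ≡ 8; y = λ·(15 - 8) - 5 ≡ 9. → (8, 9)
add Q: (8, 9) + (4, 3). λ = (3 - 9)/(4 - 8) ≡ 11/13 mod 17. 13⁻¹ ≡ 4 (mod 17), so λ ≡ 10.
  x = λ² - 8 - 4 = 100 - 12 ≡ 3; y = λ·(8 - 3) - 9 ≡ 7. → (3, 7)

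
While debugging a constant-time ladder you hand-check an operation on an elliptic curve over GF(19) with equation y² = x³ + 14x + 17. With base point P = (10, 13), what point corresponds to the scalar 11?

(11, 1)

Repeated addition: build up to 11P.
2P: tangent at (10, 13): λ = (3·10² + 14)/(2·13) ≡ 10/7. 7⁻¹ ≡ 11 (mod 19), so λ ≡ 10·11 ≡ 15.
  x = λ² - 10 - 10 = 225 - 20 ≡ 15; y = λ·(10 - 15) - 13 ≡ 7. → (15, 7)
3P: (15, 7) + (10, 13). λ = (13 - 7)/(10 - 15) ≡ 6/14 mod 19. 14⁻¹ ≡ 15 (mod 19), so λ ≡ 14.
  x = λ² - 15 - 10 = 196 - 25 ≡ 0; y = λ·(15 - 0) - 7 ≡ 13. → (0, 13)
4P: (0, 13) + (10, 13). λ = (13 - 13)/(10 - 0) ≡ 0/10 mod 19. 10⁻¹ ≡ 2 (mod 19), so λ ≡ 0.
  x = λ² - 0 - 10 = 0 - 10 ≡ 9; y = λ·(0 - 9) - 13 ≡ 6. → (9, 6)
5P: (9, 6) + (10, 13). λ = (13 - 6)/(10 - 9) ≡ 7/1 mod 19. 1⁻¹ ≡ 1 (mod 19) since 1·1 = 1 ≡ 1, so λ ≡ 7.
  x = λ² - 9 - 10 = 49 - 19 ≡ 11; y = λ·(9 - 11) - 6 ≡ 18. → (11, 18)
6P: (11, 18) + (10, 13). λ = (13 - 18)/(10 - 11) ≡ 14/18 mod 19. 18⁻¹ ≡ 18 (mod 19), so λ ≡ 5.
  x = λ² - 11 - 10 = 25 - 21 ≡ 4; y = λ·(11 - 4) - 18 ≡ 17. → (4, 17)
7P: (4, 17) + (10, 13). λ = (13 - 17)/(10 - 4) ≡ 15/6 mod 19. 6⁻¹ ≡ 16 (mod 19) since 6·16 = 96 ≡ 1, so λ ≡ 12.
  x = λ² - 4 - 10 = 144 - 14 ≡ 16; y = λ·(4 - 16) - 17 ≡ 10. → (16, 10)
8P: (16, 10) + (10, 13). λ = (13 - 10)/(10 - 16) ≡ 3/13 mod 19. 13⁻¹ ≡ 3 (mod 19), so λ ≡ 9.
  x = λ² - 16 - 10 = 81 - 26 ≡ 17; y = λ·(16 - 17) - 10 ≡ 0. → (17, 0)
9P: (17, 0) + (10, 13). λ = (13 - 0)/(10 - 17) ≡ 13/12 mod 19. 12⁻¹ ≡ 8 (mod 19) since 12·8 = 96 ≡ 1, so λ ≡ 9.
  x = λ² - 17 - 10 = 81 - 27 ≡ 16; y = λ·(17 - 16) - 0 ≡ 9. → (16, 9)
10P: (16, 9) + (10, 13). λ = (13 - 9)/(10 - 16) ≡ 4/13 mod 19. 13⁻¹ ≡ 3 (mod 19), so λ ≡ 12.
  x = λ² - 16 - 10 = 144 - 26 ≡ 4; y = λ·(16 - 4) - 9 ≡ 2. → (4, 2)
11P: (4, 2) + (10, 13). λ = (13 - 2)/(10 - 4) ≡ 11/6 mod 19. 6⁻¹ ≡ 16 (mod 19) since 6·16 = 96 ≡ 1, so λ ≡ 5.
  x = λ² - 4 - 10 = 25 - 14 ≡ 11; y = λ·(4 - 11) - 2 ≡ 1. → (11, 1)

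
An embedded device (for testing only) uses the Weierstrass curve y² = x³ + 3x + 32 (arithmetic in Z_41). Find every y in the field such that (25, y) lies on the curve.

none

x³ + 3x + 32 = 15732 ≡ 29 (mod 41).
29 is a non-residue mod 41; no y exists.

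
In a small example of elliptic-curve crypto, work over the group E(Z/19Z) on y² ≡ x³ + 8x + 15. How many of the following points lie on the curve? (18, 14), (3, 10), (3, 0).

(18, 14): 14² ≡ 6, rhs ≡ 6 → on.
(3, 10): 10² ≡ 5, rhs ≡ 9 → off.
(3, 0): 0² ≡ 0, rhs ≡ 9 → off.

1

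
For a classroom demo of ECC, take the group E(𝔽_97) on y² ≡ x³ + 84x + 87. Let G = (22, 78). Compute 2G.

(65, 6)

tangent at (22, 78): λ = (3·22² + 84)/(2·78) ≡ 81/59. 59⁻¹ ≡ 74 (mod 97) since 59·74 = 4366 ≡ 1, so λ ≡ 81·74 ≡ 77.
  x = λ² - 22 - 22 = 5929 - 44 ≡ 65; y = λ·(22 - 65) - 78 ≡ 6. → (65, 6)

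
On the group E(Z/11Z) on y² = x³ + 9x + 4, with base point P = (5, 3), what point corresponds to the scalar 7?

(8, 7)

Repeated addition: build up to 7P.
2P: tangent at (5, 3): λ = (3·5² + 9)/(2·3) ≡ 7/6. 6⁻¹ ≡ 2 (mod 11), so λ ≡ 7·2 ≡ 3.
  x = λ² - 5 - 5 = 9 - 10 ≡ 10; y = λ·(5 - 10) - 3 ≡ 4. → (10, 4)
3P: (10, 4) + (5, 3). λ = (3 - 4)/(5 - 10) ≡ 10/6 mod 11. 6⁻¹ ≡ 2 (mod 11), so λ ≡ 9.
  x = λ² - 10 - 5 = 81 - 15 ≡ 0; y = λ·(10 - 0) - 4 ≡ 9. → (0, 9)
4P: (0, 9) + (5, 3). λ = (3 - 9)/(5 - 0) ≡ 5/5 mod 11. 5⁻¹ ≡ 9 (mod 11), so λ ≡ 1.
  x = λ² - 0 - 5 = 1 - 5 ≡ 7; y = λ·(0 - 7) - 9 ≡ 6. → (7, 6)
5P: (7, 6) + (5, 3). λ = (3 - 6)/(5 - 7) ≡ 8/9 mod 11. 9⁻¹ ≡ 5 (mod 11), so λ ≡ 7.
  x = λ² - 7 - 5 = 49 - 12 ≡ 4; y = λ·(7 - 4) - 6 ≡ 4. → (4, 4)
6P: (4, 4) + (5, 3). λ = (3 - 4)/(5 - 4) ≡ 10/1 mod 11. 1⁻¹ ≡ 1 (mod 11), so λ ≡ 10.
  x = λ² - 4 - 5 = 100 - 9 ≡ 3; y = λ·(4 - 3) - 4 ≡ 6. → (3, 6)
7P: (3, 6) + (5, 3). λ = (3 - 6)/(5 - 3) ≡ 8/2 mod 11. 2⁻¹ ≡ 6 (mod 11) since 2·6 = 12 ≡ 1, so λ ≡ 4.
  x = λ² - 3 - 5 = 16 - 8 ≡ 8; y = λ·(3 - 8) - 6 ≡ 7. → (8, 7)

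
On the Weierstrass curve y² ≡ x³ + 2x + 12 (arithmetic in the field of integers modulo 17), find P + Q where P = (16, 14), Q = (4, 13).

(12, 9)

(16, 14) + (4, 13). λ = (13 - 14)/(4 - 16) ≡ 16/5 mod 17. 5⁻¹ ≡ 7 (mod 17) since 5·7 = 35 ≡ 1, so λ ≡ 10.
  x = λ² - 16 - 4 = 100 - 20 ≡ 12; y = λ·(16 - 12) - 14 ≡ 9. → (12, 9)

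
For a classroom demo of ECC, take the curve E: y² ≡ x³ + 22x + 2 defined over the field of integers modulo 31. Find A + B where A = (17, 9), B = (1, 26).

(17, 9) + (1, 26). λ = (26 - 9)/(1 - 17) ≡ 17/15 mod 31. 15⁻¹ ≡ 29 (mod 31) since 15·29 = 435 ≡ 1, so λ ≡ 28.
  x = λ² - 17 - 1 = 784 - 18 ≡ 22; y = λ·(17 - 22) - 9 ≡ 6. → (22, 6)

(22, 6)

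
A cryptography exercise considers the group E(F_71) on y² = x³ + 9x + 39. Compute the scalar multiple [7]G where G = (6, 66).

Repeated addition: build up to 7G.
2G: tangent at (6, 66): λ = (3·6² + 9)/(2·66) ≡ 46/61. 61⁻¹ ≡ 7 (mod 71) since 61·7 = 427 ≡ 1, so λ ≡ 46·7 ≡ 38.
  x = λ² - 6 - 6 = 1444 - 12 ≡ 12; y = λ·(6 - 12) - 66 ≡ 61. → (12, 61)
3G: (12, 61) + (6, 66). λ = (66 - 61)/(6 - 12) ≡ 5/65 mod 71. 65⁻¹ ≡ 59 (mod 71) since 65·59 = 3835 ≡ 1, so λ ≡ 11.
  x = λ² - 12 - 6 = 121 - 18 ≡ 32; y = λ·(12 - 32) - 61 ≡ 3. → (32, 3)
4G: (32, 3) + (6, 66). λ = (66 - 3)/(6 - 32) ≡ 63/45 mod 71. 45⁻¹ ≡ 30 (mod 71), so λ ≡ 44.
  x = λ² - 32 - 6 = 1936 - 38 ≡ 52; y = λ·(32 - 52) - 3 ≡ 40. → (52, 40)
5G: (52, 40) + (6, 66). λ = (66 - 40)/(6 - 52) ≡ 26/25 mod 71. 25⁻¹ ≡ 54 (mod 71) since 25·54 = 1350 ≡ 1, so λ ≡ 55.
  x = λ² - 52 - 6 = 3025 - 58 ≡ 56; y = λ·(52 - 56) - 40 ≡ 24. → (56, 24)
6G: (56, 24) + (6, 66). λ = (66 - 24)/(6 - 56) ≡ 42/21 mod 71. 21⁻¹ ≡ 44 (mod 71) since 21·44 = 924 ≡ 1, so λ ≡ 2.
  x = λ² - 56 - 6 = 4 - 62 ≡ 13; y = λ·(56 - 13) - 24 ≡ 62. → (13, 62)
7G: (13, 62) + (6, 66). λ = (66 - 62)/(6 - 13) ≡ 4/64 mod 71. 64⁻¹ ≡ 10 (mod 71) since 64·10 = 640 ≡ 1, so λ ≡ 40.
  x = λ² - 13 - 6 = 1600 - 19 ≡ 19; y = λ·(13 - 19) - 62 ≡ 53. → (19, 53)

(19, 53)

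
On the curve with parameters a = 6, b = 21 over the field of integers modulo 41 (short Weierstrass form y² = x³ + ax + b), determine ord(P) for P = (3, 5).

9

2P: tangent at (3, 5): λ = (3·3² + 6)/(2·5) ≡ 33/10. 10⁻¹ ≡ 37 (mod 41) since 10·37 = 370 ≡ 1, so λ ≡ 33·37 ≡ 32.
  x = λ² - 3 - 3 = 1024 - 6 ≡ 34; y = λ·(3 - 34) - 5 ≡ 28. → (34, 28)
3P: (34, 28) + (3, 5). λ = (5 - 28)/(3 - 34) ≡ 18/10 mod 41. 10⁻¹ ≡ 37 (mod 41) since 10·37 = 370 ≡ 1, so λ ≡ 10.
  x = λ² - 34 - 3 = 100 - 37 ≡ 22; y = λ·(34 - 22) - 28 ≡ 10. → (22, 10)
4P: (22, 10) + (3, 5). λ = (5 - 10)/(3 - 22) ≡ 36/22 mod 41. 22⁻¹ ≡ 28 (mod 41), so λ ≡ 24.
  x = λ² - 22 - 3 = 576 - 25 ≡ 18; y = λ·(22 - 18) - 10 ≡ 4. → (18, 4)
5P: (18, 4) + (3, 5). λ = (5 - 4)/(3 - 18) ≡ 1/26 mod 41. 26⁻¹ ≡ 30 (mod 41), so λ ≡ 30.
  x = λ² - 18 - 3 = 900 - 21 ≡ 18; y = λ·(18 - 18) - 4 ≡ 37. → (18, 37)
6P: (18, 37) + (3, 5). λ = (5 - 37)/(3 - 18) ≡ 9/26 mod 41. 26⁻¹ ≡ 30 (mod 41), so λ ≡ 24.
  x = λ² - 18 - 3 = 576 - 21 ≡ 22; y = λ·(18 - 22) - 37 ≡ 31. → (22, 31)
7P: (22, 31) + (3, 5). λ = (5 - 31)/(3 - 22) ≡ 15/22 mod 41. 22⁻¹ ≡ 28 (mod 41) since 22·28 = 616 ≡ 1, so λ ≡ 10.
  x = λ² - 22 - 3 = 100 - 25 ≡ 34; y = λ·(22 - 34) - 31 ≡ 13. → (34, 13)
8P: (34, 13) + (3, 5). λ = (5 - 13)/(3 - 34) ≡ 33/10 mod 41. 10⁻¹ ≡ 37 (mod 41), so λ ≡ 32.
  x = λ² - 34 - 3 = 1024 - 37 ≡ 3; y = λ·(34 - 3) - 13 ≡ 36. → (3, 36)
9P: (3, 36) + (3, 5): same x and y₁ ≡ -y₂, so the sum is the point at infinity.
9P = the point at infinity, so the order is 9.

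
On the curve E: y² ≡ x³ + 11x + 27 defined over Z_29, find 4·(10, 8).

Write P = (10, 8).
Double-and-add on 4 = (100)₂. Start with P = (10, 8) for the leading 1-bit.
double: tangent at (10, 8): λ = (3·10² + 11)/(2·8) ≡ 21/16. 16⁻¹ ≡ 20 (mod 29), so λ ≡ 21·20 ≡ 14.
  x = λ² - 10 - 10 = 196 - 20 ≡ 2; y = λ·(10 - 2) - 8 ≡ 17. → (2, 17)
double: tangent at (2, 17): λ = (3·2² + 11)/(2·17) ≡ 23/5. 5⁻¹ ≡ 6 (mod 29) since 5·6 = 30 ≡ 1, so λ ≡ 23·6 ≡ 22.
  x = λ² - 2 - 2 = 484 - 4 ≡ 16; y = λ·(2 - 16) - 17 ≡ 23. → (16, 23)

(16, 23)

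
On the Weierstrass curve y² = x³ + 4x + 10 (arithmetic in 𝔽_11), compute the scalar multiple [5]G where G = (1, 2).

(3, 4)

Double-and-add on 5 = (101)₂. Start with G = (1, 2) for the leading 1-bit.
double: tangent at (1, 2): λ = (3·1² + 4)/(2·2) ≡ 7/4. 4⁻¹ ≡ 3 (mod 11), so λ ≡ 7·3 ≡ 10.
  x = λ² - 1 - 1 = 100 - 2 ≡ 10; y = λ·(1 - 10) - 2 ≡ 7. → (10, 7)
double: tangent at (10, 7): λ = (3·10² + 4)/(2·7) ≡ 7/3. 3⁻¹ ≡ 4 (mod 11), so λ ≡ 7·4 ≡ 6.
  x = λ² - 10 - 10 = 36 - 20 ≡ 5; y = λ·(10 - 5) - 7 ≡ 1. → (5, 1)
add G: (5, 1) + (1, 2). λ = (2 - 1)/(1 - 5) ≡ 1/7 mod 11. 7⁻¹ ≡ 8 (mod 11) since 7·8 = 56 ≡ 1, so λ ≡ 8.
  x = λ² - 5 - 1 = 64 - 6 ≡ 3; y = λ·(5 - 3) - 1 ≡ 4. → (3, 4)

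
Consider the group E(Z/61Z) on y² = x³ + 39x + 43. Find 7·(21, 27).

Write Q = (21, 27).
Repeated addition: build up to 7Q.
2Q: tangent at (21, 27): λ = (3·21² + 39)/(2·27) ≡ 20/54. 54⁻¹ ≡ 26 (mod 61), so λ ≡ 20·26 ≡ 32.
  x = λ² - 21 - 21 = 1024 - 42 ≡ 6; y = λ·(21 - 6) - 27 ≡ 26. → (6, 26)
3Q: (6, 26) + (21, 27). λ = (27 - 26)/(21 - 6) ≡ 1/15 mod 61. 15⁻¹ ≡ 57 (mod 61) since 15·57 = 855 ≡ 1, so λ ≡ 57.
  x = λ² - 6 - 21 = 3249 - 27 ≡ 50; y = λ·(6 - 50) - 26 ≡ 28. → (50, 28)
4Q: (50, 28) + (21, 27). λ = (27 - 28)/(21 - 50) ≡ 60/32 mod 61. 32⁻¹ ≡ 21 (mod 61), so λ ≡ 40.
  x = λ² - 50 - 21 = 1600 - 71 ≡ 4; y = λ·(50 - 4) - 28 ≡ 43. → (4, 43)
5Q: (4, 43) + (21, 27). λ = (27 - 43)/(21 - 4) ≡ 45/17 mod 61. 17⁻¹ ≡ 18 (mod 61), so λ ≡ 17.
  x = λ² - 4 - 21 = 289 - 25 ≡ 20; y = λ·(4 - 20) - 43 ≡ 51. → (20, 51)
6Q: (20, 51) + (21, 27). λ = (27 - 51)/(21 - 20) ≡ 37/1 mod 61. 1⁻¹ ≡ 1 (mod 61) since 1·1 = 1 ≡ 1, so λ ≡ 37.
  x = λ² - 20 - 21 = 1369 - 41 ≡ 47; y = λ·(20 - 47) - 51 ≡ 48. → (47, 48)
7Q: (47, 48) + (21, 27). λ = (27 - 48)/(21 - 47) ≡ 40/35 mod 61. 35⁻¹ ≡ 7 (mod 61), so λ ≡ 36.
  x = λ² - 47 - 21 = 1296 - 68 ≡ 8; y = λ·(47 - 8) - 48 ≡ 14. → (8, 14)

(8, 14)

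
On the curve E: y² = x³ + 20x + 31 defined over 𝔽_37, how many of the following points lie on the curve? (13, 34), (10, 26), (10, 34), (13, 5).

2

(13, 34): 34² ≡ 9, rhs ≡ 9 → on.
(10, 26): 26² ≡ 10, rhs ≡ 10 → on.
(10, 34): 34² ≡ 9, rhs ≡ 10 → off.
(13, 5): 5² ≡ 25, rhs ≡ 9 → off.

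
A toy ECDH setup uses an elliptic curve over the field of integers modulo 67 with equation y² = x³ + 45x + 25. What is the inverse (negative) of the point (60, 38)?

-(60, 38) = (60, -38 mod 67) = (60, 29).

(60, 29)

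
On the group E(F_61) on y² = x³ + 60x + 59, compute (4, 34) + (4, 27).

The two points share x = 4 and their y-coordinates satisfy 34 + 27 ≡ 0 (mod 61), so they are inverses. Their sum is 𝒪.

O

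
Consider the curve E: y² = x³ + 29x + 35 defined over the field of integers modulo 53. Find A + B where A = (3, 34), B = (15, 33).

(42, 9)

(3, 34) + (15, 33). λ = (33 - 34)/(15 - 3) ≡ 52/12 mod 53. 12⁻¹ ≡ 31 (mod 53) since 12·31 = 372 ≡ 1, so λ ≡ 22.
  x = λ² - 3 - 15 = 484 - 18 ≡ 42; y = λ·(3 - 42) - 34 ≡ 9. → (42, 9)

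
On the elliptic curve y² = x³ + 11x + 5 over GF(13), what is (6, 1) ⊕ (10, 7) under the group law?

(9, 1)

(6, 1) + (10, 7). λ = (7 - 1)/(10 - 6) ≡ 6/4 mod 13. 4⁻¹ ≡ 10 (mod 13), so λ ≡ 8.
  x = λ² - 6 - 10 = 64 - 16 ≡ 9; y = λ·(6 - 9) - 1 ≡ 1. → (9, 1)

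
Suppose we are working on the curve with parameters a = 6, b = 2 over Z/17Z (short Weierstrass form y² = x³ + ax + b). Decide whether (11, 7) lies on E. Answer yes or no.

y² = 7² ≡ 15; x³ + 6x + 2 = 1399 ≡ 5 (mod 17). 15 ≠ 5.

no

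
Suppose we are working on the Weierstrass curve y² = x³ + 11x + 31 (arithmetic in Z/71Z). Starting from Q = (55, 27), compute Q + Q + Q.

(70, 27)

Repeated addition: build up to 3Q.
2Q: tangent at (55, 27): λ = (3·55² + 11)/(2·27) ≡ 69/54. 54⁻¹ ≡ 25 (mod 71) since 54·25 = 1350 ≡ 1, so λ ≡ 69·25 ≡ 21.
  x = λ² - 55 - 55 = 441 - 110 ≡ 47; y = λ·(55 - 47) - 27 ≡ 70. → (47, 70)
3Q: (47, 70) + (55, 27). λ = (27 - 70)/(55 - 47) ≡ 28/8 mod 71. 8⁻¹ ≡ 9 (mod 71), so λ ≡ 39.
  x = λ² - 47 - 55 = 1521 - 102 ≡ 70; y = λ·(47 - 70) - 70 ≡ 27. → (70, 27)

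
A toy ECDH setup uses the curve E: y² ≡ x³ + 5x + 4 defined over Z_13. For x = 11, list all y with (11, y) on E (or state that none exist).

5, 8

x³ + 5x + 4 = 1390 ≡ 12 (mod 13).
Square roots of 12 mod 13: 5 and 8 (since 5² = 25 ≡ 12).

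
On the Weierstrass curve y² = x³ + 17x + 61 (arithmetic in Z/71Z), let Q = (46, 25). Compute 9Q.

(45, 19)

Repeated addition: build up to 9Q.
2Q: tangent at (46, 25): λ = (3·46² + 17)/(2·25) ≡ 46/50. 50⁻¹ ≡ 27 (mod 71) since 50·27 = 1350 ≡ 1, so λ ≡ 46·27 ≡ 35.
  x = λ² - 46 - 46 = 1225 - 92 ≡ 68; y = λ·(46 - 68) - 25 ≡ 57. → (68, 57)
3Q: (68, 57) + (46, 25). λ = (25 - 57)/(46 - 68) ≡ 39/49 mod 71. 49⁻¹ ≡ 29 (mod 71) since 49·29 = 1421 ≡ 1, so λ ≡ 66.
  x = λ² - 68 - 46 = 4356 - 114 ≡ 53; y = λ·(68 - 53) - 57 ≡ 10. → (53, 10)
4Q: (53, 10) + (46, 25). λ = (25 - 10)/(46 - 53) ≡ 15/64 mod 71. 64⁻¹ ≡ 10 (mod 71), so λ ≡ 8.
  x = λ² - 53 - 46 = 64 - 99 ≡ 36; y = λ·(53 - 36) - 10 ≡ 55. → (36, 55)
5Q: (36, 55) + (46, 25). λ = (25 - 55)/(46 - 36) ≡ 41/10 mod 71. 10⁻¹ ≡ 64 (mod 71) since 10·64 = 640 ≡ 1, so λ ≡ 68.
  x = λ² - 36 - 46 = 4624 - 82 ≡ 69; y = λ·(36 - 69) - 55 ≡ 44. → (69, 44)
6Q: (69, 44) + (46, 25). λ = (25 - 44)/(46 - 69) ≡ 52/48 mod 71. 48⁻¹ ≡ 37 (mod 71), so λ ≡ 7.
  x = λ² - 69 - 46 = 49 - 115 ≡ 5; y = λ·(69 - 5) - 44 ≡ 49. → (5, 49)
7Q: (5, 49) + (46, 25). λ = (25 - 49)/(46 - 5) ≡ 47/41 mod 71. 41⁻¹ ≡ 26 (mod 71), so λ ≡ 15.
  x = λ² - 5 - 46 = 225 - 51 ≡ 32; y = λ·(5 - 32) - 49 ≡ 43. → (32, 43)
8Q: (32, 43) + (46, 25). λ = (25 - 43)/(46 - 32) ≡ 53/14 mod 71. 14⁻¹ ≡ 66 (mod 71), so λ ≡ 19.
  x = λ² - 32 - 46 = 361 - 78 ≡ 70; y = λ·(32 - 70) - 43 ≡ 16. → (70, 16)
9Q: (70, 16) + (46, 25). λ = (25 - 16)/(46 - 70) ≡ 9/47 mod 71. 47⁻¹ ≡ 68 (mod 71), so λ ≡ 44.
  x = λ² - 70 - 46 = 1936 - 116 ≡ 45; y = λ·(70 - 45) - 16 ≡ 19. → (45, 19)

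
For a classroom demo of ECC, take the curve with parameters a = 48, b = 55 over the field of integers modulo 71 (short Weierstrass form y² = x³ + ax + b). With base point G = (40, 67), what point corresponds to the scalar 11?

(19, 67)

Repeated addition: build up to 11G.
2G: tangent at (40, 67): λ = (3·40² + 48)/(2·67) ≡ 20/63. 63⁻¹ ≡ 62 (mod 71), so λ ≡ 20·62 ≡ 33.
  x = λ² - 40 - 40 = 1089 - 80 ≡ 15; y = λ·(40 - 15) - 67 ≡ 48. → (15, 48)
3G: (15, 48) + (40, 67). λ = (67 - 48)/(40 - 15) ≡ 19/25 mod 71. 25⁻¹ ≡ 54 (mod 71) since 25·54 = 1350 ≡ 1, so λ ≡ 32.
  x = λ² - 15 - 40 = 1024 - 55 ≡ 46; y = λ·(15 - 46) - 48 ≡ 25. → (46, 25)
4G: (46, 25) + (40, 67). λ = (67 - 25)/(40 - 46) ≡ 42/65 mod 71. 65⁻¹ ≡ 59 (mod 71) since 65·59 = 3835 ≡ 1, so λ ≡ 64.
  x = λ² - 46 - 40 = 4096 - 86 ≡ 34; y = λ·(46 - 34) - 25 ≡ 33. → (34, 33)
5G: (34, 33) + (40, 67). λ = (67 - 33)/(40 - 34) ≡ 34/6 mod 71. 6⁻¹ ≡ 12 (mod 71) since 6·12 = 72 ≡ 1, so λ ≡ 53.
  x = λ² - 34 - 40 = 2809 - 74 ≡ 37; y = λ·(34 - 37) - 33 ≡ 21. → (37, 21)
6G: (37, 21) + (40, 67). λ = (67 - 21)/(40 - 37) ≡ 46/3 mod 71. 3⁻¹ ≡ 24 (mod 71) since 3·24 = 72 ≡ 1, so λ ≡ 39.
  x = λ² - 37 - 40 = 1521 - 77 ≡ 24; y = λ·(37 - 24) - 21 ≡ 60. → (24, 60)
7G: (24, 60) + (40, 67). λ = (67 - 60)/(40 - 24) ≡ 7/16 mod 71. 16⁻¹ ≡ 40 (mod 71), so λ ≡ 67.
  x = λ² - 24 - 40 = 4489 - 64 ≡ 23; y = λ·(24 - 23) - 60 ≡ 7. → (23, 7)
8G: (23, 7) + (40, 67). λ = (67 - 7)/(40 - 23) ≡ 60/17 mod 71. 17⁻¹ ≡ 46 (mod 71), so λ ≡ 62.
  x = λ² - 23 - 40 = 3844 - 63 ≡ 18; y = λ·(23 - 18) - 7 ≡ 19. → (18, 19)
9G: (18, 19) + (40, 67). λ = (67 - 19)/(40 - 18) ≡ 48/22 mod 71. 22⁻¹ ≡ 42 (mod 71) since 22·42 = 924 ≡ 1, so λ ≡ 28.
  x = λ² - 18 - 40 = 784 - 58 ≡ 16; y = λ·(18 - 16) - 19 ≡ 37. → (16, 37)
10G: (16, 37) + (40, 67). λ = (67 - 37)/(40 - 16) ≡ 30/24 mod 71. 24⁻¹ ≡ 3 (mod 71), so λ ≡ 19.
  x = λ² - 16 - 40 = 361 - 56 ≡ 21; y = λ·(16 - 21) - 37 ≡ 10. → (21, 10)
11G: (21, 10) + (40, 67). λ = (67 - 10)/(40 - 21) ≡ 57/19 mod 71. 19⁻¹ ≡ 15 (mod 71), so λ ≡ 3.
  x = λ² - 21 - 40 = 9 - 61 ≡ 19; y = λ·(21 - 19) - 10 ≡ 67. → (19, 67)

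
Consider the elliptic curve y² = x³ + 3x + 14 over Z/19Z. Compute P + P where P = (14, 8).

tangent at (14, 8): λ = (3·14² + 3)/(2·8) ≡ 2/16. 16⁻¹ ≡ 6 (mod 19) since 16·6 = 96 ≡ 1, so λ ≡ 2·6 ≡ 12.
  x = λ² - 14 - 14 = 144 - 28 ≡ 2; y = λ·(14 - 2) - 8 ≡ 3. → (2, 3)

(2, 3)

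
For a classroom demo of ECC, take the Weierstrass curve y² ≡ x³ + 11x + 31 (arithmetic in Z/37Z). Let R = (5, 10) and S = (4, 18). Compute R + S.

(5, 10) + (4, 18). λ = (18 - 10)/(4 - 5) ≡ 8/36 mod 37. 36⁻¹ ≡ 36 (mod 37), so λ ≡ 29.
  x = λ² - 5 - 4 = 841 - 9 ≡ 18; y = λ·(5 - 18) - 10 ≡ 20. → (18, 20)

(18, 20)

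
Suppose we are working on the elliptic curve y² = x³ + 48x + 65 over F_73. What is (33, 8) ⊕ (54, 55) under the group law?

(33, 8) + (54, 55). λ = (55 - 8)/(54 - 33) ≡ 47/21 mod 73. 21⁻¹ ≡ 7 (mod 73), so λ ≡ 37.
  x = λ² - 33 - 54 = 1369 - 87 ≡ 41; y = λ·(33 - 41) - 8 ≡ 61. → (41, 61)

(41, 61)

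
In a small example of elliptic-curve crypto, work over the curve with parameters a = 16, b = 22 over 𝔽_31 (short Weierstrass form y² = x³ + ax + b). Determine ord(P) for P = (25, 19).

2P: tangent at (25, 19): λ = (3·25² + 16)/(2·19) ≡ 0/7. 7⁻¹ ≡ 9 (mod 31), so λ ≡ 0·9 ≡ 0.
  x = λ² - 25 - 25 = 0 - 50 ≡ 12; y = λ·(25 - 12) - 19 ≡ 12. → (12, 12)
3P: (12, 12) + (25, 19). λ = (19 - 12)/(25 - 12) ≡ 7/13 mod 31. 13⁻¹ ≡ 12 (mod 31), so λ ≡ 22.
  x = λ² - 12 - 25 = 484 - 37 ≡ 13; y = λ·(12 - 13) - 12 ≡ 28. → (13, 28)
4P: (13, 28) + (25, 19). λ = (19 - 28)/(25 - 13) ≡ 22/12 mod 31. 12⁻¹ ≡ 13 (mod 31), so λ ≡ 7.
  x = λ² - 13 - 25 = 49 - 38 ≡ 11; y = λ·(13 - 11) - 28 ≡ 17. → (11, 17)
5P: (11, 17) + (25, 19). λ = (19 - 17)/(25 - 11) ≡ 2/14 mod 31. 14⁻¹ ≡ 20 (mod 31), so λ ≡ 9.
  x = λ² - 11 - 25 = 81 - 36 ≡ 14; y = λ·(11 - 14) - 17 ≡ 18. → (14, 18)
6P: (14, 18) + (25, 19). λ = (19 - 18)/(25 - 14) ≡ 1/11 mod 31. 11⁻¹ ≡ 17 (mod 31) since 11·17 = 187 ≡ 1, so λ ≡ 17.
  x = λ² - 14 - 25 = 289 - 39 ≡ 2; y = λ·(14 - 2) - 18 ≡ 0. → (2, 0)
7P: (2, 0) + (25, 19). λ = (19 - 0)/(25 - 2) ≡ 19/23 mod 31. 23⁻¹ ≡ 27 (mod 31) since 23·27 = 621 ≡ 1, so λ ≡ 17.
  x = λ² - 2 - 25 = 289 - 27 ≡ 14; y = λ·(2 - 14) - 0 ≡ 13. → (14, 13)
8P: (14, 13) + (25, 19). λ = (19 - 13)/(25 - 14) ≡ 6/11 mod 31. 11⁻¹ ≡ 17 (mod 31) since 11·17 = 187 ≡ 1, so λ ≡ 9.
  x = λ² - 14 - 25 = 81 - 39 ≡ 11; y = λ·(14 - 11) - 13 ≡ 14. → (11, 14)
9P: (11, 14) + (25, 19). λ = (19 - 14)/(25 - 11) ≡ 5/14 mod 31. 14⁻¹ ≡ 20 (mod 31), so λ ≡ 7.
  x = λ² - 11 - 25 = 49 - 36 ≡ 13; y = λ·(11 - 13) - 14 ≡ 3. → (13, 3)
10P: (13, 3) + (25, 19). λ = (19 - 3)/(25 - 13) ≡ 16/12 mod 31. 12⁻¹ ≡ 13 (mod 31), so λ ≡ 22.
  x = λ² - 13 - 25 = 484 - 38 ≡ 12; y = λ·(13 - 12) - 3 ≡ 19. → (12, 19)
11P: (12, 19) + (25, 19). λ = (19 - 19)/(25 - 12) ≡ 0/13 mod 31. 13⁻¹ ≡ 12 (mod 31) since 13·12 = 156 ≡ 1, so λ ≡ 0.
  x = λ² - 12 - 25 = 0 - 37 ≡ 25; y = λ·(12 - 25) - 19 ≡ 12. → (25, 12)
12P: (25, 12) + (25, 19): same x and y₁ ≡ -y₂, so the sum is O.
12P = O, so the order is 12.

12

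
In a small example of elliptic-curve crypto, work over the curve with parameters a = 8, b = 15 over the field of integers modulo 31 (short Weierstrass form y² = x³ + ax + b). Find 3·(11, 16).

(14, 9)

Write P = (11, 16).
Repeated addition: build up to 3P.
2P: tangent at (11, 16): λ = (3·11² + 8)/(2·16) ≡ 30/1. 1⁻¹ ≡ 1 (mod 31) since 1·1 = 1 ≡ 1, so λ ≡ 30·1 ≡ 30.
  x = λ² - 11 - 11 = 900 - 22 ≡ 10; y = λ·(11 - 10) - 16 ≡ 14. → (10, 14)
3P: (10, 14) + (11, 16). λ = (16 - 14)/(11 - 10) ≡ 2/1 mod 31. 1⁻¹ ≡ 1 (mod 31), so λ ≡ 2.
  x = λ² - 10 - 11 = 4 - 21 ≡ 14; y = λ·(10 - 14) - 14 ≡ 9. → (14, 9)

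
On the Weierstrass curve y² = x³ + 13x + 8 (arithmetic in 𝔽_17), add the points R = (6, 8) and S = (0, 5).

(6, 8) + (0, 5). λ = (5 - 8)/(0 - 6) ≡ 14/11 mod 17. 11⁻¹ ≡ 14 (mod 17), so λ ≡ 9.
  x = λ² - 6 - 0 = 81 - 6 ≡ 7; y = λ·(6 - 7) - 8 ≡ 0. → (7, 0)

(7, 0)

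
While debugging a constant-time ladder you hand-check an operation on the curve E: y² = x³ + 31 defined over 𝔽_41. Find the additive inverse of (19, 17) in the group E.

(19, 24)

-(19, 17) = (19, -17 mod 41) = (19, 24).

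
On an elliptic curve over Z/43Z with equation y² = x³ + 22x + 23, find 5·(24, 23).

(39, 0)

Write P = (24, 23).
Repeated addition: build up to 5P.
2P: tangent at (24, 23): λ = (3·24² + 22)/(2·23) ≡ 30/3. 3⁻¹ ≡ 29 (mod 43), so λ ≡ 30·29 ≡ 10.
  x = λ² - 24 - 24 = 100 - 48 ≡ 9; y = λ·(24 - 9) - 23 ≡ 41. → (9, 41)
3P: (9, 41) + (24, 23). λ = (23 - 41)/(24 - 9) ≡ 25/15 mod 43. 15⁻¹ ≡ 23 (mod 43), so λ ≡ 16.
  x = λ² - 9 - 24 = 256 - 33 ≡ 8; y = λ·(9 - 8) - 41 ≡ 18. → (8, 18)
4P: (8, 18) + (24, 23). λ = (23 - 18)/(24 - 8) ≡ 5/16 mod 43. 16⁻¹ ≡ 35 (mod 43) since 16·35 = 560 ≡ 1, so λ ≡ 3.
  x = λ² - 8 - 24 = 9 - 32 ≡ 20; y = λ·(8 - 20) - 18 ≡ 32. → (20, 32)
5P: (20, 32) + (24, 23). λ = (23 - 32)/(24 - 20) ≡ 34/4 mod 43. 4⁻¹ ≡ 11 (mod 43), so λ ≡ 30.
  x = λ² - 20 - 24 = 900 - 44 ≡ 39; y = λ·(20 - 39) - 32 ≡ 0. → (39, 0)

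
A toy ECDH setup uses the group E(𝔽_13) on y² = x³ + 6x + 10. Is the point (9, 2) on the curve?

y² = 2² ≡ 4; x³ + 6x + 10 = 793 ≡ 0 (mod 13). 4 ≠ 0.

no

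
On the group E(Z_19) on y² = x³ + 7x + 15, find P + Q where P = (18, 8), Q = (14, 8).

(6, 11)

(18, 8) + (14, 8). λ = (8 - 8)/(14 - 18) ≡ 0/15 mod 19. 15⁻¹ ≡ 14 (mod 19) since 15·14 = 210 ≡ 1, so λ ≡ 0.
  x = λ² - 18 - 14 = 0 - 32 ≡ 6; y = λ·(18 - 6) - 8 ≡ 11. → (6, 11)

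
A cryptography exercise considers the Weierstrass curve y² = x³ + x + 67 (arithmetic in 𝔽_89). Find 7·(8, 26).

Write P = (8, 26).
Double-and-add on 7 = (111)₂. Start with P = (8, 26) for the leading 1-bit.
double: tangent at (8, 26): λ = (3·8² + 1)/(2·26) ≡ 15/52. 52⁻¹ ≡ 12 (mod 89), so λ ≡ 15·12 ≡ 2.
  x = λ² - 8 - 8 = 4 - 16 ≡ 77; y = λ·(8 - 77) - 26 ≡ 14. → (77, 14)
add P: (77, 14) + (8, 26). λ = (26 - 14)/(8 - 77) ≡ 12/20 mod 89. 20⁻¹ ≡ 49 (mod 89) since 20·49 = 980 ≡ 1, so λ ≡ 54.
  x = λ² - 77 - 8 = 2916 - 85 ≡ 72; y = λ·(77 - 72) - 14 ≡ 78. → (72, 78)
double: tangent at (72, 78): λ = (3·72² + 1)/(2·78) ≡ 67/67. 67⁻¹ ≡ 4 (mod 89), so λ ≡ 67·4 ≡ 1.
  x = λ² - 72 - 72 = 1 - 144 ≡ 35; y = λ·(72 - 35) - 78 ≡ 48. → (35, 48)
add P: (35, 48) + (8, 26). λ = (26 - 48)/(8 - 35) ≡ 67/62 mod 89. 62⁻¹ ≡ 56 (mod 89) since 62·56 = 3472 ≡ 1, so λ ≡ 14.
  x = λ² - 35 - 8 = 196 - 43 ≡ 64; y = λ·(35 - 64) - 48 ≡ 80. → (64, 80)

(64, 80)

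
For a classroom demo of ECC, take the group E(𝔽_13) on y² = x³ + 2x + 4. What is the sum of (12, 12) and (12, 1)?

O

The two points share x = 12 and their y-coordinates satisfy 12 + 1 ≡ 0 (mod 13), so they are inverses. Their sum is 𝒪.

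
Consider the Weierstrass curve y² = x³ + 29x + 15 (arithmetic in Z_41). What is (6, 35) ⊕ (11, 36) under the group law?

(6, 6)

(6, 35) + (11, 36). λ = (36 - 35)/(11 - 6) ≡ 1/5 mod 41. 5⁻¹ ≡ 33 (mod 41), so λ ≡ 33.
  x = λ² - 6 - 11 = 1089 - 17 ≡ 6; y = λ·(6 - 6) - 35 ≡ 6. → (6, 6)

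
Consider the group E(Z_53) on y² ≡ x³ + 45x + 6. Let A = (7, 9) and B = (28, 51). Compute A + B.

(22, 14)

(7, 9) + (28, 51). λ = (51 - 9)/(28 - 7) ≡ 42/21 mod 53. 21⁻¹ ≡ 48 (mod 53), so λ ≡ 2.
  x = λ² - 7 - 28 = 4 - 35 ≡ 22; y = λ·(7 - 22) - 9 ≡ 14. → (22, 14)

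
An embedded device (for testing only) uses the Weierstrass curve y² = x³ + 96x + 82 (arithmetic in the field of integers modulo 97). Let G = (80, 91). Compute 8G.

Double-and-add on 8 = (1000)₂. Start with G = (80, 91) for the leading 1-bit.
double: tangent at (80, 91): λ = (3·80² + 96)/(2·91) ≡ 90/85. 85⁻¹ ≡ 8 (mod 97), so λ ≡ 90·8 ≡ 41.
  x = λ² - 80 - 80 = 1681 - 160 ≡ 66; y = λ·(80 - 66) - 91 ≡ 95. → (66, 95)
double: tangent at (66, 95): λ = (3·66² + 96)/(2·95) ≡ 69/93. 93⁻¹ ≡ 24 (mod 97) since 93·24 = 2232 ≡ 1, so λ ≡ 69·24 ≡ 7.
  x = λ² - 66 - 66 = 49 - 132 ≡ 14; y = λ·(66 - 14) - 95 ≡ 75. → (14, 75)
double: tangent at (14, 75): λ = (3·14² + 96)/(2·75) ≡ 5/53. 53⁻¹ ≡ 11 (mod 97), so λ ≡ 5·11 ≡ 55.
  x = λ² - 14 - 14 = 3025 - 28 ≡ 87; y = λ·(14 - 87) - 75 ≡ 81. → (87, 81)

(87, 81)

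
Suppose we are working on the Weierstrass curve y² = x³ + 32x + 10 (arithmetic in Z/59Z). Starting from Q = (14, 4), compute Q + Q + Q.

Repeated addition: build up to 3Q.
2Q: tangent at (14, 4): λ = (3·14² + 32)/(2·4) ≡ 30/8. 8⁻¹ ≡ 37 (mod 59), so λ ≡ 30·37 ≡ 48.
  x = λ² - 14 - 14 = 2304 - 28 ≡ 34; y = λ·(14 - 34) - 4 ≡ 39. → (34, 39)
3Q: (34, 39) + (14, 4). λ = (4 - 39)/(14 - 34) ≡ 24/39 mod 59. 39⁻¹ ≡ 56 (mod 59), so λ ≡ 46.
  x = λ² - 34 - 14 = 2116 - 48 ≡ 3; y = λ·(34 - 3) - 39 ≡ 30. → (3, 30)

(3, 30)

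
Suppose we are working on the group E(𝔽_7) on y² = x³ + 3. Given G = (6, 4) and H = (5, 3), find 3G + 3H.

First 3G:
Repeated addition: build up to 3G.
2G: tangent at (6, 4): λ = (3·6² + 0)/(2·4) ≡ 3/1. 1⁻¹ ≡ 1 (mod 7), so λ ≡ 3·1 ≡ 3.
  x = λ² - 6 - 6 = 9 - 12 ≡ 4; y = λ·(6 - 4) - 4 ≡ 2. → (4, 2)
3G: (4, 2) + (6, 4). λ = (4 - 2)/(6 - 4) ≡ 2/2 mod 7. 2⁻¹ ≡ 4 (mod 7), so λ ≡ 1.
  x = λ² - 4 - 6 = 1 - 10 ≡ 5; y = λ·(4 - 5) - 2 ≡ 4. → (5, 4)
3G = (5, 4).
Next 3H:
Repeated addition: build up to 3H.
2H: tangent at (5, 3): λ = (3·5² + 0)/(2·3) ≡ 5/6. 6⁻¹ ≡ 6 (mod 7) since 6·6 = 36 ≡ 1, so λ ≡ 5·6 ≡ 2.
  x = λ² - 5 - 5 = 4 - 10 ≡ 1; y = λ·(5 - 1) - 3 ≡ 5. → (1, 5)
3H: (1, 5) + (5, 3). λ = (3 - 5)/(5 - 1) ≡ 5/4 mod 7. 4⁻¹ ≡ 2 (mod 7) since 4·2 = 8 ≡ 1, so λ ≡ 3.
  x = λ² - 1 - 5 = 9 - 6 ≡ 3; y = λ·(1 - 3) - 5 ≡ 3. → (3, 3)
3H = (3, 3).
Finally 3G + 3H:
(5, 4) + (3, 3). λ = (3 - 4)/(3 - 5) ≡ 6/5 mod 7. 5⁻¹ ≡ 3 (mod 7), so λ ≡ 4.
  x = λ² - 5 - 3 = 16 - 8 ≡ 1; y = λ·(5 - 1) - 4 ≡ 5. → (1, 5)

(1, 5)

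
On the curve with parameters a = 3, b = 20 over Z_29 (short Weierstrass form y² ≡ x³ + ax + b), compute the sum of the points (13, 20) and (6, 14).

(6, 15)

(13, 20) + (6, 14). λ = (14 - 20)/(6 - 13) ≡ 23/22 mod 29. 22⁻¹ ≡ 4 (mod 29) since 22·4 = 88 ≡ 1, so λ ≡ 5.
  x = λ² - 13 - 6 = 25 - 19 ≡ 6; y = λ·(13 - 6) - 20 ≡ 15. → (6, 15)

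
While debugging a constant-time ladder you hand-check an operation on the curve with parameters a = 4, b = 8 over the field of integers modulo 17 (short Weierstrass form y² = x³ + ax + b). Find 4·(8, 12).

Write G = (8, 12).
Double-and-add on 4 = (100)₂. Start with G = (8, 12) for the leading 1-bit.
double: tangent at (8, 12): λ = (3·8² + 4)/(2·12) ≡ 9/7. 7⁻¹ ≡ 5 (mod 17) since 7·5 = 35 ≡ 1, so λ ≡ 9·5 ≡ 11.
  x = λ² - 8 - 8 = 121 - 16 ≡ 3; y = λ·(8 - 3) - 12 ≡ 9. → (3, 9)
double: tangent at (3, 9): λ = (3·3² + 4)/(2·9) ≡ 14/1. 1⁻¹ ≡ 1 (mod 17) since 1·1 = 1 ≡ 1, so λ ≡ 14·1 ≡ 14.
  x = λ² - 3 - 3 = 196 - 6 ≡ 3; y = λ·(3 - 3) - 9 ≡ 8. → (3, 8)

(3, 8)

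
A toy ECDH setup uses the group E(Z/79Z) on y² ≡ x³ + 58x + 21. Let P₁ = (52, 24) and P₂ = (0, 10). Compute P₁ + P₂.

(52, 24) + (0, 10). λ = (10 - 24)/(0 - 52) ≡ 65/27 mod 79. 27⁻¹ ≡ 41 (mod 79), so λ ≡ 58.
  x = λ² - 52 - 0 = 3364 - 52 ≡ 73; y = λ·(52 - 73) - 24 ≡ 22. → (73, 22)

(73, 22)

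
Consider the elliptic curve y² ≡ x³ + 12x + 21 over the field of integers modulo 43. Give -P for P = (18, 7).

-(18, 7) = (18, -7 mod 43) = (18, 36).

(18, 36)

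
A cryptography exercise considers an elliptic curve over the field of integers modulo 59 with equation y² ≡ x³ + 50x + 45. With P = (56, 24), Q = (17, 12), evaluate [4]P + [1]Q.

First 4P:
Double-and-add on 4 = (100)₂. Start with P = (56, 24) for the leading 1-bit.
double: tangent at (56, 24): λ = (3·56² + 50)/(2·24) ≡ 18/48. 48⁻¹ ≡ 16 (mod 59) since 48·16 = 768 ≡ 1, so λ ≡ 18·16 ≡ 52.
  x = λ² - 56 - 56 = 2704 - 112 ≡ 55; y = λ·(56 - 55) - 24 ≡ 28. → (55, 28)
double: tangent at (55, 28): λ = (3·55² + 50)/(2·28) ≡ 39/56. 56⁻¹ ≡ 39 (mod 59) since 56·39 = 2184 ≡ 1, so λ ≡ 39·39 ≡ 46.
  x = λ² - 55 - 55 = 2116 - 110 ≡ 0; y = λ·(55 - 0) - 28 ≡ 24. → (0, 24)
4P = (0, 24).
Finally 4P + Q:
(0, 24) + (17, 12). λ = (12 - 24)/(17 - 0) ≡ 47/17 mod 59. 17⁻¹ ≡ 7 (mod 59), so λ ≡ 34.
  x = λ² - 0 - 17 = 1156 - 17 ≡ 18; y = λ·(0 - 18) - 24 ≡ 13. → (18, 13)

(18, 13)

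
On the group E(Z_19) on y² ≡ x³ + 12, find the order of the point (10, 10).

7

2P: tangent at (10, 10): λ = (3·10² + 0)/(2·10) ≡ 15/1. 1⁻¹ ≡ 1 (mod 19), so λ ≡ 15·1 ≡ 15.
  x = λ² - 10 - 10 = 225 - 20 ≡ 15; y = λ·(10 - 15) - 10 ≡ 10. → (15, 10)
3P: (15, 10) + (10, 10). λ = (10 - 10)/(10 - 15) ≡ 0/14 mod 19. 14⁻¹ ≡ 15 (mod 19) since 14·15 = 210 ≡ 1, so λ ≡ 0.
  x = λ² - 15 - 10 = 0 - 25 ≡ 13; y = λ·(15 - 13) - 10 ≡ 9. → (13, 9)
4P: (13, 9) + (10, 10). λ = (10 - 9)/(10 - 13) ≡ 1/16 mod 19. 16⁻¹ ≡ 6 (mod 19) since 16·6 = 96 ≡ 1, so λ ≡ 6.
  x = λ² - 13 - 10 = 36 - 23 ≡ 13; y = λ·(13 - 13) - 9 ≡ 10. → (13, 10)
5P: (13, 10) + (10, 10). λ = (10 - 10)/(10 - 13) ≡ 0/16 mod 19. 16⁻¹ ≡ 6 (mod 19), so λ ≡ 0.
  x = λ² - 13 - 10 = 0 - 23 ≡ 15; y = λ·(13 - 15) - 10 ≡ 9. → (15, 9)
6P: (15, 9) + (10, 10). λ = (10 - 9)/(10 - 15) ≡ 1/14 mod 19. 14⁻¹ ≡ 15 (mod 19), so λ ≡ 15.
  x = λ² - 15 - 10 = 225 - 25 ≡ 10; y = λ·(15 - 10) - 9 ≡ 9. → (10, 9)
7P: (10, 9) + (10, 10): same x and y₁ ≡ -y₂, so the sum is the point at infinity.
7P = the point at infinity, so the order is 7.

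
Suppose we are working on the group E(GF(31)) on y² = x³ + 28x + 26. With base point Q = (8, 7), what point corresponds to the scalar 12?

(2, 11)

Double-and-add on 12 = (1100)₂. Start with Q = (8, 7) for the leading 1-bit.
double: tangent at (8, 7): λ = (3·8² + 28)/(2·7) ≡ 3/14. 14⁻¹ ≡ 20 (mod 31) since 14·20 = 280 ≡ 1, so λ ≡ 3·20 ≡ 29.
  x = λ² - 8 - 8 = 841 - 16 ≡ 19; y = λ·(8 - 19) - 7 ≡ 15. → (19, 15)
add Q: (19, 15) + (8, 7). λ = (7 - 15)/(8 - 19) ≡ 23/20 mod 31. 20⁻¹ ≡ 14 (mod 31), so λ ≡ 12.
  x = λ² - 19 - 8 = 144 - 27 ≡ 24; y = λ·(19 - 24) - 15 ≡ 18. → (24, 18)
double: tangent at (24, 18): λ = (3·24² + 28)/(2·18) ≡ 20/5. 5⁻¹ ≡ 25 (mod 31), so λ ≡ 20·25 ≡ 4.
  x = λ² - 24 - 24 = 16 - 48 ≡ 30; y = λ·(24 - 30) - 18 ≡ 20. → (30, 20)
double: tangent at (30, 20): λ = (3·30² + 28)/(2·20) ≡ 0/9. 9⁻¹ ≡ 7 (mod 31) since 9·7 = 63 ≡ 1, so λ ≡ 0·7 ≡ 0.
  x = λ² - 30 - 30 = 0 - 60 ≡ 2; y = λ·(30 - 2) - 20 ≡ 11. → (2, 11)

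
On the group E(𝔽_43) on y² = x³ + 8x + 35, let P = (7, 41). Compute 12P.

Double-and-add on 12 = (1100)₂. Start with P = (7, 41) for the leading 1-bit.
double: tangent at (7, 41): λ = (3·7² + 8)/(2·41) ≡ 26/39. 39⁻¹ ≡ 32 (mod 43) since 39·32 = 1248 ≡ 1, so λ ≡ 26·32 ≡ 15.
  x = λ² - 7 - 7 = 225 - 14 ≡ 39; y = λ·(7 - 39) - 41 ≡ 38. → (39, 38)
add P: (39, 38) + (7, 41). λ = (41 - 38)/(7 - 39) ≡ 3/11 mod 43. 11⁻¹ ≡ 4 (mod 43), so λ ≡ 12.
  x = λ² - 39 - 7 = 144 - 46 ≡ 12; y = λ·(39 - 12) - 38 ≡ 28. → (12, 28)
double: tangent at (12, 28): λ = (3·12² + 8)/(2·28) ≡ 10/13. 13⁻¹ ≡ 10 (mod 43) since 13·10 = 130 ≡ 1, so λ ≡ 10·10 ≡ 14.
  x = λ² - 12 - 12 = 196 - 24 ≡ 0; y = λ·(12 - 0) - 28 ≡ 11. → (0, 11)
double: tangent at (0, 11): λ = (3·0² + 8)/(2·11) ≡ 8/22. 22⁻¹ ≡ 2 (mod 43), so λ ≡ 8·2 ≡ 16.
  x = λ² - 0 - 0 = 256 - 0 ≡ 41; y = λ·(0 - 41) - 11 ≡ 21. → (41, 21)

(41, 21)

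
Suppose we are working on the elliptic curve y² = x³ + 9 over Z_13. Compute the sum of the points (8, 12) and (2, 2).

(8, 12) + (2, 2). λ = (2 - 12)/(2 - 8) ≡ 3/7 mod 13. 7⁻¹ ≡ 2 (mod 13), so λ ≡ 6.
  x = λ² - 8 - 2 = 36 - 10 ≡ 0; y = λ·(8 - 0) - 12 ≡ 10. → (0, 10)

(0, 10)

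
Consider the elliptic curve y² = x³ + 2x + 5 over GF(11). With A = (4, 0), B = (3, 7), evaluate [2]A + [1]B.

(3, 7)

First 2A:
Repeated addition: build up to 2A.
2A: (4, 0) + (4, 0): same x and y₁ ≡ -y₂, so the sum is the point at infinity.
2A = the point at infinity.
Finally 2A + B:
the point at infinity + (3, 7) = (3, 7) (identity).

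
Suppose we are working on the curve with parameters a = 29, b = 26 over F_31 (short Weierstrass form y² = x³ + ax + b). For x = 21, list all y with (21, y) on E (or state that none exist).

10, 21

x³ + 29x + 26 = 9896 ≡ 7 (mod 31).
Square roots of 7 mod 31: 10 and 21 (since 10² = 100 ≡ 7).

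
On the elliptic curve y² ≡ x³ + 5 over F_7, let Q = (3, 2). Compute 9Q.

(5, 2)

Repeated addition: build up to 9Q.
2Q: tangent at (3, 2): λ = (3·3² + 0)/(2·2) ≡ 6/4. 4⁻¹ ≡ 2 (mod 7) since 4·2 = 8 ≡ 1, so λ ≡ 6·2 ≡ 5.
  x = λ² - 3 - 3 = 25 - 6 ≡ 5; y = λ·(3 - 5) - 2 ≡ 2. → (5, 2)
3Q: (5, 2) + (3, 2). λ = (2 - 2)/(3 - 5) ≡ 0/5 mod 7. 5⁻¹ ≡ 3 (mod 7), so λ ≡ 0.
  x = λ² - 5 - 3 = 0 - 8 ≡ 6; y = λ·(5 - 6) - 2 ≡ 5. → (6, 5)
4Q: (6, 5) + (3, 2). λ = (2 - 5)/(3 - 6) ≡ 4/4 mod 7. 4⁻¹ ≡ 2 (mod 7), so λ ≡ 1.
  x = λ² - 6 - 3 = 1 - 9 ≡ 6; y = λ·(6 - 6) - 5 ≡ 2. → (6, 2)
5Q: (6, 2) + (3, 2). λ = (2 - 2)/(3 - 6) ≡ 0/4 mod 7. 4⁻¹ ≡ 2 (mod 7), so λ ≡ 0.
  x = λ² - 6 - 3 = 0 - 9 ≡ 5; y = λ·(6 - 5) - 2 ≡ 5. → (5, 5)
6Q: (5, 5) + (3, 2). λ = (2 - 5)/(3 - 5) ≡ 4/5 mod 7. 5⁻¹ ≡ 3 (mod 7), so λ ≡ 5.
  x = λ² - 5 - 3 = 25 - 8 ≡ 3; y = λ·(5 - 3) - 5 ≡ 5. → (3, 5)
7Q: (3, 5) + (3, 2): same x and y₁ ≡ -y₂, so the sum is ∞.
8Q: ∞ + (3, 2) = (3, 2) (identity).
9Q: tangent at (3, 2): λ = (3·3² + 0)/(2·2) ≡ 6/4. 4⁻¹ ≡ 2 (mod 7) since 4·2 = 8 ≡ 1, so λ ≡ 6·2 ≡ 5.
  x = λ² - 3 - 3 = 25 - 6 ≡ 5; y = λ·(3 - 5) - 2 ≡ 2. → (5, 2)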